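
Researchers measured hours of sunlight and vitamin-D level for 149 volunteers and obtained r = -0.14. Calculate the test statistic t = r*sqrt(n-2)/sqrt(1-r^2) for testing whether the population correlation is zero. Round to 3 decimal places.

t = r·√(n−2) / √(1−r²) with r = -0.14, n = 149
  = -0.14·√147 / √(1 − 0.0196)
  = -0.14·12.124356 / 0.990152
  = -1.697410 / 0.990152 = -1.714

-1.714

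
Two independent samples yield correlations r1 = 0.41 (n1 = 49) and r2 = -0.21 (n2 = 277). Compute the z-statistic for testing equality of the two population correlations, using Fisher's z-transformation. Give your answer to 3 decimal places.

4.072

Fisher z-transforms: z1 = atanh(0.41) = 0.435611, z2 = atanh(-0.21) = -0.213171; difference d = 0.648782
Var(d) = 1/46 + 1/274 = 0.0217391 + 0.0036496 = 0.0253887
z = d/√Var(d) = 0.648782 / √0.0253887 = 0.648782 / 0.159338 = 4.072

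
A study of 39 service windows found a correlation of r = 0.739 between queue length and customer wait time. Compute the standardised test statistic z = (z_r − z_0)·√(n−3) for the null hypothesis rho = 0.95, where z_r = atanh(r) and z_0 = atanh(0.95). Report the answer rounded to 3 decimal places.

-5.301

Fisher z: atanh(0.739) = 0.948273, atanh(0.95) = 1.831781
z = (z_r − z_0)·√(n−3) = (0.948273 − 1.831781)·√36 = -0.883508 · 6.000000 = -5.301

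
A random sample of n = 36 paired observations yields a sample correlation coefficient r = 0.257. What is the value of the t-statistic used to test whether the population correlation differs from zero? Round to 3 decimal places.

1.551

1 − r² = 1 − 0.066049 = 0.933951;  √(1−r²) = 0.966411
√(n−2) = √34 = 5.830952
t = r·√(n−2)/√(1−r²) = 0.257 · 5.830952 / 0.966411 = 1.551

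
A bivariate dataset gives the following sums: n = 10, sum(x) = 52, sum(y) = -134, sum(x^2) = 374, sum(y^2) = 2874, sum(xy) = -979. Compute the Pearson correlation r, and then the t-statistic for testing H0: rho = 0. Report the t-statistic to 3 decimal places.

-4.456

S_xy = nΣxy − ΣxΣy = 10·(-979) − 52·(-134) = -9790 − (-6968) = -2822
S_xx = nΣx² − (Σx)² = 10·374 − 52² = 3740 − 2704 = 1036
S_yy = nΣy² − (Σy)² = 10·2874 − (-134)² = 28740 − 17956 = 10784
r = S_xy / √(S_xx·S_yy) = -2822 / √(1036·10784) = -2822 / √11172224 = -2822 / 3342.4877 = -0.8443
t = r·√(n−2)/√(1−r²) = -0.8443·√8 / √(1−0.712842) = -2.388041 / 0.535871 = -4.456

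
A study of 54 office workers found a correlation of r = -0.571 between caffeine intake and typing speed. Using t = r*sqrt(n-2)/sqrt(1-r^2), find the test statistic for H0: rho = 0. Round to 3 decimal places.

t = r·√(n−2) / √(1−r²) with r = -0.571, n = 54
  = -0.571·√52 / √(1 − 0.326041)
  = -0.571·7.211103 / 0.820950
  = -4.117540 / 0.820950 = -5.016

-5.016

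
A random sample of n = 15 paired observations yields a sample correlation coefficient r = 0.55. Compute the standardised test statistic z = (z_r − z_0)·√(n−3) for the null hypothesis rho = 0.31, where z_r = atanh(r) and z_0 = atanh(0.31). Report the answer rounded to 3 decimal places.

1.032

z_r = atanh(0.55) = 0.618381,  z_0 = atanh(0.31) = 0.320545
SE = 1/√(n−3) = 1/√12 = 0.288675
z = (z_r − z_0)/SE = (0.618381 − 0.320545) / 0.288675 = 0.297836 / 0.288675 = 1.032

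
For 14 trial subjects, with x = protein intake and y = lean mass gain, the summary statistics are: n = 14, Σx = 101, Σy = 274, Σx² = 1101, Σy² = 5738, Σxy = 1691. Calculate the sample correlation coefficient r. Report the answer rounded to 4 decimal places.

S_xy = nΣxy − ΣxΣy = 14·1691 − 101·274 = 23674 − 27674 = -4000
S_xx = nΣx² − (Σx)² = 14·1101 − 101² = 15414 − 10201 = 5213
S_yy = nΣy² − (Σy)² = 14·5738 − 274² = 80332 − 75076 = 5256
r = S_xy / √(S_xx·S_yy) = -4000 / √(5213·5256) = -4000 / √27399528 = -4000 / 5234.4558 = -0.7642

-0.7642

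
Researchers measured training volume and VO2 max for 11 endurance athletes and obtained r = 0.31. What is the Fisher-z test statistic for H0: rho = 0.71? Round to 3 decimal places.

Fisher z: atanh(0.31) = 0.320545, atanh(0.71) = 0.887184
z = (z_r − z_0)·√(n−3) = (0.320545 − 0.887184)·√8 = -0.566639 · 2.828427 = -1.603

-1.603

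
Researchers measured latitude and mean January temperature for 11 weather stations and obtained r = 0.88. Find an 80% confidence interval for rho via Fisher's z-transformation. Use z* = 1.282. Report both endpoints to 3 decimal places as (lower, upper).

(0.727, 0.950)

z_r = atanh(0.88) = 1.375768;  SE = 1/√(n−3) = 1/√8 = 0.353553
z-limits: 1.375768 ± 1.282·0.353553 = 1.375768 ± 0.453255 = [0.922513, 1.829023]
ρ-limits: (tanh 0.922513, tanh 1.829023) = (0.727, 0.950)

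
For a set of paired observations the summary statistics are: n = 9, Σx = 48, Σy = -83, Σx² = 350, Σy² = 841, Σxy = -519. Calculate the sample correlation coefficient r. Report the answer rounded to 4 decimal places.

-0.9058

S_xy = nΣxy − ΣxΣy = 9·(-519) − 48·(-83) = -4671 − (-3984) = -687
S_xx = nΣx² − (Σx)² = 9·350 − 48² = 3150 − 2304 = 846
S_yy = nΣy² − (Σy)² = 9·841 − (-83)² = 7569 − 6889 = 680
r = S_xy / √(S_xx·S_yy) = -687 / √(846·680) = -687 / √575280 = -687 / 758.4721 = -0.9058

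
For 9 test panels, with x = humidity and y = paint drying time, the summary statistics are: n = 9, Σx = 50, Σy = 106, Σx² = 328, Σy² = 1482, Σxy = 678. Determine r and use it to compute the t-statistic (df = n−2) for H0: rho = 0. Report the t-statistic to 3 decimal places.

3.830

Numerator: nΣxy − (Σx)(Σy) = 9·678 − (50)(106) = 802
Denominator: √[(nΣx²−(Σx)²)(nΣy²−(Σy)²)]
  nΣx²−(Σx)² = 9·328 − 2500 = 452;  nΣy²−(Σy)² = 9·1482 − 11236 = 2102
  √(452·2102) = √950104 = 974.7328
r = 802 / 974.7328 = 0.8228
t = r·√(n−2)/√(1−r²) = 0.8228·√7 / √(1−0.677000) = 2.176924 / 0.568331 = 3.830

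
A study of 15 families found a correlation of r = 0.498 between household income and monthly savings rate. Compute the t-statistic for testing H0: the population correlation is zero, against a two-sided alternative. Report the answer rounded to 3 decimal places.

2.071

1 − r² = 1 − 0.248004 = 0.751996;  √(1−r²) = 0.867177
√(n−2) = √13 = 3.605551
t = r·√(n−2)/√(1−r²) = 0.498 · 3.605551 / 0.867177 = 2.071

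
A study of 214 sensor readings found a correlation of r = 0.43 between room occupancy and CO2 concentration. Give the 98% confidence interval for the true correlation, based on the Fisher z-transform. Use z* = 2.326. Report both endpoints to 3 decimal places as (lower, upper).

(0.291, 0.551)

Fisher z: z_r = atanh(r) = ½·ln((1+0.43)/(1−0.43)) = 0.459897
SE(z) = 1/√(n−3) = 1/√211 = 0.068843
98% ⇒ z* = 2.326; margin = 2.326·0.068843 = 0.160129
CI on z-scale: (0.299768, 0.620026)
Back-transform: tanh(0.299768) = 0.291100, tanh(0.620026) = 0.551146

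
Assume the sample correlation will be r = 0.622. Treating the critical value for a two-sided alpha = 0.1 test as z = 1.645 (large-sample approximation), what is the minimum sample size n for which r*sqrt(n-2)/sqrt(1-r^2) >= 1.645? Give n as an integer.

7

Need r·√(n−2)/√(1−r²) ≥ 1.645
√(n−2) ≥ 1.645·√(1−0.386884) / 0.622 = 1.645·0.783017 / 0.622 = 2.0708
n−2 ≥ 4.2882  ⇒  n ≥ 6.2882
Smallest integer n = 7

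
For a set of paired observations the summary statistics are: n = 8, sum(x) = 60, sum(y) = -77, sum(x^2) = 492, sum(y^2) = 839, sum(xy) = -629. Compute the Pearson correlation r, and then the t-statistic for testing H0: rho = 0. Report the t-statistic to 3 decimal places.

-3.303

S_xy = nΣxy − ΣxΣy = 8·(-629) − 60·(-77) = -5032 − (-4620) = -412
S_xx = nΣx² − (Σx)² = 8·492 − 60² = 3936 − 3600 = 336
S_yy = nΣy² − (Σy)² = 8·839 − (-77)² = 6712 − 5929 = 783
r = S_xy / √(S_xx·S_yy) = -412 / √(336·783) = -412 / √263088 = -412 / 512.9210 = -0.8032
t = r·√(n−2)/√(1−r²) = -0.8032·√6 / √(1−0.645130) = -1.967430 / 0.595710 = -3.303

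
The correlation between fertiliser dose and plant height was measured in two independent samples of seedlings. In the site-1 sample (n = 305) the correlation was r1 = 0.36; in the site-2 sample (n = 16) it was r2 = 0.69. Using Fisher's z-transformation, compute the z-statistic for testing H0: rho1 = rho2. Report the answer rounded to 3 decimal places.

-1.663

Fisher z-transforms: z1 = atanh(0.36) = 0.376886, z2 = atanh(0.69) = 0.847956; difference d = -0.471070
Var(d) = 1/302 + 1/13 = 0.0033113 + 0.0769231 = 0.0802344
z = d/√Var(d) = -0.471070 / √0.0802344 = -0.471070 / 0.283257 = -1.663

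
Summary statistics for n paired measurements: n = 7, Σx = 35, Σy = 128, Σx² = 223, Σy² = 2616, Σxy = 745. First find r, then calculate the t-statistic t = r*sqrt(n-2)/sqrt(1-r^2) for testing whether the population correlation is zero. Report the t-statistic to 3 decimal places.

Numerator: nΣxy − (Σx)(Σy) = 7·745 − (35)(128) = 735
Denominator: √[(nΣx²−(Σx)²)(nΣy²−(Σy)²)]
  nΣx²−(Σx)² = 7·223 − 1225 = 336;  nΣy²−(Σy)² = 7·2616 − 16384 = 1928
  √(336·1928) = √647808 = 804.8652
r = 735 / 804.8652 = 0.9132
t = r·√(n−2)/√(1−r²) = 0.9132·√5 / √(1−0.833934) = 2.041977 / 0.407512 = 5.011

5.011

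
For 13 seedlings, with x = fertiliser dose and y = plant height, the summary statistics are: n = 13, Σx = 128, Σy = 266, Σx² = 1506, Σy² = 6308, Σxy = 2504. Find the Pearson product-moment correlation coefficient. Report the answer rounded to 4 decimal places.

-0.2496

Numerator: nΣxy − (Σx)(Σy) = 13·2504 − (128)(266) = -1496
Denominator: √[(nΣx²−(Σx)²)(nΣy²−(Σy)²)]
  nΣx²−(Σx)² = 13·1506 − 16384 = 3194;  nΣy²−(Σy)² = 13·6308 − 70756 = 11248
  √(3194·11248) = √35926112 = 5993.8395
r = -1496 / 5993.8395 = -0.2496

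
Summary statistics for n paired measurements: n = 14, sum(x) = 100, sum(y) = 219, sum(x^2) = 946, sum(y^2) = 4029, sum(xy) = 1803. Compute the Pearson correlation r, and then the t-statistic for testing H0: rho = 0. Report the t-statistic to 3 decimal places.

S_xy = nΣxy − ΣxΣy = 14·1803 − 100·219 = 25242 − 21900 = 3342
S_xx = nΣx² − (Σx)² = 14·946 − 100² = 13244 − 10000 = 3244
S_yy = nΣy² − (Σy)² = 14·4029 − 219² = 56406 − 47961 = 8445
r = S_xy / √(S_xx·S_yy) = 3342 / √(3244·8445) = 3342 / √27395580 = 3342 / 5234.0787 = 0.6385
t = r·√(n−2)/√(1−r²) = 0.6385·√12 / √(1−0.407682) = 2.211829 / 0.769622 = 2.874

2.874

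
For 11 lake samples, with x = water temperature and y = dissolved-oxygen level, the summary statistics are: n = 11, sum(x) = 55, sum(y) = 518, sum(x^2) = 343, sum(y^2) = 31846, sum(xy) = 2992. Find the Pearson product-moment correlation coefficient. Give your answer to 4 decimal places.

Numerator: nΣxy − (Σx)(Σy) = 11·2992 − (55)(518) = 4422
Denominator: √[(nΣx²−(Σx)²)(nΣy²−(Σy)²)]
  nΣx²−(Σx)² = 11·343 − 3025 = 748;  nΣy²−(Σy)² = 11·31846 − 268324 = 81982
  √(748·81982) = √61322536 = 7830.8707
r = 4422 / 7830.8707 = 0.5647

0.5647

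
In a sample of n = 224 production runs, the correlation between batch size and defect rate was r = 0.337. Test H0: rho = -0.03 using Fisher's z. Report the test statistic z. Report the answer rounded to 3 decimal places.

5.660

z_r = atanh(0.337) = 0.350704,  z_0 = atanh(-0.03) = -0.030009
SE = 1/√(n−3) = 1/√221 = 0.067267
z = (z_r − z_0)/SE = (0.350704 − (-0.030009)) / 0.067267 = 0.380713 / 0.067267 = 5.660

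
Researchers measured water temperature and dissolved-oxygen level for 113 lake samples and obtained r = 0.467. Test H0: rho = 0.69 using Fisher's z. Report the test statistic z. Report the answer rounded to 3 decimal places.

-3.584

z_r = atanh(0.467) = 0.506227,  z_0 = atanh(0.69) = 0.847956
SE = 1/√(n−3) = 1/√110 = 0.095346
z = (z_r − z_0)/SE = (0.506227 − 0.847956) / 0.095346 = -0.341729 / 0.095346 = -3.584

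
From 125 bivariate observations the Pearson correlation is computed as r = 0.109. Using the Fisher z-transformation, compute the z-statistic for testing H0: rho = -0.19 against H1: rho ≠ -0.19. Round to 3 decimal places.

Fisher z: atanh(0.109) = 0.109435, atanh(-0.19) = -0.192337
z = (z_r − z_0)·√(n−3) = (0.109435 − (-0.192337))·√122 = 0.301772 · 11.045361 = 3.333

3.333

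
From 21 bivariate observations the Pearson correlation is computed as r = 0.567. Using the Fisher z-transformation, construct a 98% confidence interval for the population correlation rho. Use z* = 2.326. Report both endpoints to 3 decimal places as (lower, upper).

(0.095, 0.831)

z_r = atanh(0.567) = 0.643090;  SE = 1/√(n−3) = 1/√18 = 0.235702
z-limits: 0.643090 ± 2.326·0.235702 = 0.643090 ± 0.548243 = [0.094847, 1.191333]
ρ-limits: (tanh 0.094847, tanh 1.191333) = (0.095, 0.831)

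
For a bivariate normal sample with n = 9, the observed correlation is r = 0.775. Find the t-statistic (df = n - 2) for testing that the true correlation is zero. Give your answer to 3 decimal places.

3.245

t = r·√(n−2) / √(1−r²) with r = 0.775, n = 9
  = 0.775·√7 / √(1 − 0.600625)
  = 0.775·2.645751 / 0.631961
  = 2.050457 / 0.631961 = 3.245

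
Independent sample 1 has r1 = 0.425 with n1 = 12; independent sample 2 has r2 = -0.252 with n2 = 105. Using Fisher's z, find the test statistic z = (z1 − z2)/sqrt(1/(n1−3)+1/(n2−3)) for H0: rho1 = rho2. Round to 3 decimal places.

z1 = atanh(0.425) = 0.453779,  z2 = atanh(-0.252) = -0.257547
SE = √(1/(n1−3) + 1/(n2−3)) = √(1/9 + 1/102) = √(0.1111111 + 0.0098039) = √0.1209150 = 0.347728
z = (z1 − z2)/SE = (0.453779 − (-0.257547)) / 0.347728 = 0.711326 / 0.347728 = 2.046

2.046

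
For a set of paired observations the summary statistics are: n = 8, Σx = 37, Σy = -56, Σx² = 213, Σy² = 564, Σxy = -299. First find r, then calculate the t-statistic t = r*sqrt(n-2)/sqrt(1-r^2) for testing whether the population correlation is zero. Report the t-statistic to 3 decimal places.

S_xy = nΣxy − ΣxΣy = 8·(-299) − 37·(-56) = -2392 − (-2072) = -320
S_xx = nΣx² − (Σx)² = 8·213 − 37² = 1704 − 1369 = 335
S_yy = nΣy² − (Σy)² = 8·564 − (-56)² = 4512 − 3136 = 1376
r = S_xy / √(S_xx·S_yy) = -320 / √(335·1376) = -320 / √460960 = -320 / 678.9404 = -0.4713
t = r·√(n−2)/√(1−r²) = -0.4713·√6 / √(1−0.222124) = -1.154445 / 0.881973 = -1.309

-1.309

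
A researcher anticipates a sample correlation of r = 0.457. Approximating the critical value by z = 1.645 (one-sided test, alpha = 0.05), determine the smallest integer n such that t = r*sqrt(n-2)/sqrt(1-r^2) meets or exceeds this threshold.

r√(n−2)/√(1−r²) ≥ 1.645  ⇔  n−2 ≥ (1.645)²·(1−r²)/r²
(1−r²)/r² = (1−0.208849)/0.208849 = 3.7881
n ≥ 2 + 2.706025·3.7881 = 2 + 10.2507 = 12.2507
⌈12.2507⌉ = 13

13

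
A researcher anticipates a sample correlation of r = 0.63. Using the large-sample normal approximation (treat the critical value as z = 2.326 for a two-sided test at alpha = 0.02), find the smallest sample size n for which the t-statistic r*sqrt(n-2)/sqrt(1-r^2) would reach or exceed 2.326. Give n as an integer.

11

Need r·√(n−2)/√(1−r²) ≥ 2.326
√(n−2) ≥ 2.326·√(1−0.3969) / 0.63 = 2.326·0.776595 / 0.63 = 2.8672
n−2 ≥ 8.2208  ⇒  n ≥ 10.2208
Smallest integer n = 11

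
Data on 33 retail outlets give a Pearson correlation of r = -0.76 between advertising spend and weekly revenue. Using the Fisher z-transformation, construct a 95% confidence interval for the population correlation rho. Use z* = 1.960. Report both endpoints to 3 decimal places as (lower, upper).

z_r = atanh(-0.76) = -0.996215;  SE = 1/√(n−3) = 1/√30 = 0.182574
z-limits: -0.996215 ± 1.960·0.182574 = -0.996215 ± 0.357845 = [-1.354060, -0.638370]
ρ-limits: (tanh -1.354060, tanh -0.638370) = (-0.875, -0.564)

(-0.875, -0.564)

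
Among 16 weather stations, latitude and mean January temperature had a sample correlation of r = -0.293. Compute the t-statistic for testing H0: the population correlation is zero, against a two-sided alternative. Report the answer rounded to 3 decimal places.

-1.147

t = r·√(n−2) / √(1−r²) with r = -0.293, n = 16
  = -0.293·√14 / √(1 − 0.085849)
  = -0.293·3.741657 / 0.956112
  = -1.096306 / 0.956112 = -1.147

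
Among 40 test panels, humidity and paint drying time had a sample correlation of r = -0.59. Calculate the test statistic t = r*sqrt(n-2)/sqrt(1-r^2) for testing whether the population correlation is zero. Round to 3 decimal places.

1 − r² = 1 − 0.3481 = 0.6519;  √(1−r²) = 0.807403
√(n−2) = √38 = 6.164414
t = r·√(n−2)/√(1−r²) = -0.59 · 6.164414 / 0.807403 = -4.505

-4.505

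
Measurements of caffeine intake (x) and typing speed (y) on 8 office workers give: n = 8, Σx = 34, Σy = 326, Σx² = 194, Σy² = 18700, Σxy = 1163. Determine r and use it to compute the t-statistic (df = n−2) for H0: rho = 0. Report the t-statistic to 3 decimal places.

-1.166

Numerator: nΣxy − (Σx)(Σy) = 8·1163 − (34)(326) = -1780
Denominator: √[(nΣx²−(Σx)²)(nΣy²−(Σy)²)]
  nΣx²−(Σx)² = 8·194 − 1156 = 396;  nΣy²−(Σy)² = 8·18700 − 106276 = 43324
  √(396·43324) = √17156304 = 4142.0169
r = -1780 / 4142.0169 = -0.4297
t = r·√(n−2)/√(1−r²) = -0.4297·√6 / √(1−0.184642) = -1.052546 / 0.902972 = -1.166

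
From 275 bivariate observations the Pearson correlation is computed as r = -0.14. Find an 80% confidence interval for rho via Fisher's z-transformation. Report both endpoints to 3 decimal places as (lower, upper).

Fisher z: z_r = atanh(r) = ½·ln((1+(-0.14))/(1−(-0.14))) = -0.140926
SE(z) = 1/√(n−3) = 1/√272 = 0.060634
80% ⇒ z* = 1.282; margin = 1.282·0.060634 = 0.077733
CI on z-scale: (-0.218659, -0.063193)
Back-transform: tanh(-0.218659) = -0.215240, tanh(-0.063193) = -0.063109

(-0.215, -0.063)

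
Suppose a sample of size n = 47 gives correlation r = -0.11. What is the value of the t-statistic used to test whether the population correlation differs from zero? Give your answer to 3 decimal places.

t = r·√(n−2) / √(1−r²) with r = -0.11, n = 47
  = -0.11·√45 / √(1 − 0.0121)
  = -0.11·6.708204 / 0.993932
  = -0.737902 / 0.993932 = -0.742

-0.742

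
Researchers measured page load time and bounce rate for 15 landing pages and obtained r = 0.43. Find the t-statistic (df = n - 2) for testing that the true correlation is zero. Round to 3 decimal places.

1.717

t = r·√(n−2) / √(1−r²) with r = 0.43, n = 15
  = 0.43·√13 / √(1 − 0.1849)
  = 0.43·3.605551 / 0.902829
  = 1.550387 / 0.902829 = 1.717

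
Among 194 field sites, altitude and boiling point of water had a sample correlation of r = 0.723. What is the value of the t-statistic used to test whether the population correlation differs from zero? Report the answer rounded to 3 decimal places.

t = r·√(n−2) / √(1−r²) with r = 0.723, n = 194
  = 0.723·√192 / √(1 − 0.522729)
  = 0.723·13.856406 / 0.690848
  = 10.018182 / 0.690848 = 14.501

14.501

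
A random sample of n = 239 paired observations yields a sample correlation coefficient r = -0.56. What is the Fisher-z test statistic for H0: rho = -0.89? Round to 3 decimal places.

12.122

Fisher z: atanh(-0.56) = -0.632833, atanh(-0.89) = -1.421926
z = (z_r − z_0)·√(n−3) = (-0.632833 − (-1.421926))·√236 = 0.789093 · 15.362291 = 12.122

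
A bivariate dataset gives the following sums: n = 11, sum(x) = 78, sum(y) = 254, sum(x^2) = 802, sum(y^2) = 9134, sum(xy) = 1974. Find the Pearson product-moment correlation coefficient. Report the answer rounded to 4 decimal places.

S_xy = nΣxy − ΣxΣy = 11·1974 − 78·254 = 21714 − 19812 = 1902
S_xx = nΣx² − (Σx)² = 11·802 − 78² = 8822 − 6084 = 2738
S_yy = nΣy² − (Σy)² = 11·9134 − 254² = 100474 − 64516 = 35958
r = S_xy / √(S_xx·S_yy) = 1902 / √(2738·35958) = 1902 / √98453004 = 1902 / 9922.3487 = 0.1917

0.1917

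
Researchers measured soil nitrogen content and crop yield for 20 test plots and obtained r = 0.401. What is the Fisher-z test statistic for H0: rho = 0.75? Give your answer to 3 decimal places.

Fisher z: atanh(0.401) = 0.424840, atanh(0.75) = 0.972955
z = (z_r − z_0)·√(n−3) = (0.424840 − 0.972955)·√17 = -0.548115 · 4.123106 = -2.260

-2.260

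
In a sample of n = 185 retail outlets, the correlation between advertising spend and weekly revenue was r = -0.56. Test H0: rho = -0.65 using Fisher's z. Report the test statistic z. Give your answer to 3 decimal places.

z_r = atanh(-0.56) = -0.632833,  z_0 = atanh(-0.65) = -0.775299
SE = 1/√(n−3) = 1/√182 = 0.074125
z = (z_r − z_0)/SE = (-0.632833 − (-0.775299)) / 0.074125 = 0.142466 / 0.074125 = 1.922

1.922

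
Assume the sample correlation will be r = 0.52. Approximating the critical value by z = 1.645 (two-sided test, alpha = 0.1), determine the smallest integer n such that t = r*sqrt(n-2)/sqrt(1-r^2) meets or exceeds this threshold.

10

r√(n−2)/√(1−r²) ≥ 1.645  ⇔  n−2 ≥ (1.645)²·(1−r²)/r²
(1−r²)/r² = (1−0.2704)/0.2704 = 2.6982
n ≥ 2 + 2.706025·2.6982 = 2 + 7.3014 = 9.3014
⌈9.3014⌉ = 10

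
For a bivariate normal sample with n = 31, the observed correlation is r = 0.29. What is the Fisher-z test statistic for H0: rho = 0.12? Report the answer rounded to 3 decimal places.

0.942

Fisher z: atanh(0.29) = 0.298566, atanh(0.12) = 0.120581
z = (z_r − z_0)·√(n−3) = (0.298566 − 0.120581)·√28 = 0.177985 · 5.291503 = 0.942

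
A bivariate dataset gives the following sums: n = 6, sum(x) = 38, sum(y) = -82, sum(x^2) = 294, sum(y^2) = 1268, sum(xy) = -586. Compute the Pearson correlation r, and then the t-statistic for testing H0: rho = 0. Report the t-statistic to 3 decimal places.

S_xy = nΣxy − ΣxΣy = 6·(-586) − 38·(-82) = -3516 − (-3116) = -400
S_xx = nΣx² − (Σx)² = 6·294 − 38² = 1764 − 1444 = 320
S_yy = nΣy² − (Σy)² = 6·1268 − (-82)² = 7608 − 6724 = 884
r = S_xy / √(S_xx·S_yy) = -400 / √(320·884) = -400 / √282880 = -400 / 531.8646 = -0.7521
t = r·√(n−2)/√(1−r²) = -0.7521·√4 / √(1−0.565654) = -1.504200 / 0.659049 = -2.282

-2.282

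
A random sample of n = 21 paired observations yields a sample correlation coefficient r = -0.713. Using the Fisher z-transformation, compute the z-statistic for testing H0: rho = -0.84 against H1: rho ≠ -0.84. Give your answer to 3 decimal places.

z_r = atanh(-0.713) = -0.893260,  z_0 = atanh(-0.84) = -1.221174
SE = 1/√(n−3) = 1/√18 = 0.235702
z = (z_r − z_0)/SE = (-0.893260 − (-1.221174)) / 0.235702 = 0.327914 / 0.235702 = 1.391

1.391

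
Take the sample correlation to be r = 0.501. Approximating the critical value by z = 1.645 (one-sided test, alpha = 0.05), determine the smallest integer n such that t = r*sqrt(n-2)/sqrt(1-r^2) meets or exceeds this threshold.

Need r·√(n−2)/√(1−r²) ≥ 1.645
√(n−2) ≥ 1.645·√(1−0.251001) / 0.501 = 1.645·0.865447 / 0.501 = 2.8416
n−2 ≥ 8.0747  ⇒  n ≥ 10.0747
Smallest integer n = 11

11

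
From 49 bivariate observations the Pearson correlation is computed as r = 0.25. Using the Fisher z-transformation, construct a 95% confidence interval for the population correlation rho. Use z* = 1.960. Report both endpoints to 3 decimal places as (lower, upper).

Fisher z: z_r = atanh(r) = ½·ln((1+0.25)/(1−0.25)) = 0.255413
SE(z) = 1/√(n−3) = 1/√46 = 0.147442
95% ⇒ z* = 1.960; margin = 1.960·0.147442 = 0.288986
CI on z-scale: (-0.033573, 0.544399)
Back-transform: tanh(-0.033573) = -0.033560, tanh(0.544399) = 0.496311

(-0.034, 0.496)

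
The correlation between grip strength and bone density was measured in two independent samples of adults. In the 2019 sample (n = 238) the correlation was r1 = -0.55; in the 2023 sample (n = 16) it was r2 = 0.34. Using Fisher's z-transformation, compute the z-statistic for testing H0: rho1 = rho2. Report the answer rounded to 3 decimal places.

-3.413

Fisher z-transforms: z1 = atanh(-0.55) = -0.618381, z2 = atanh(0.34) = 0.354093; difference d = -0.972474
Var(d) = 1/235 + 1/13 = 0.0042553 + 0.0769231 = 0.0811784
z = d/√Var(d) = -0.972474 / √0.0811784 = -0.972474 / 0.284918 = -3.413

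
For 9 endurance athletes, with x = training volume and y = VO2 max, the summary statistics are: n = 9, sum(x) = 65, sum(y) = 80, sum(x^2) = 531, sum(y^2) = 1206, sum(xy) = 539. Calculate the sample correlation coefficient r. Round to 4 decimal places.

-0.2222

S_xy = nΣxy − ΣxΣy = 9·539 − 65·80 = 4851 − 5200 = -349
S_xx = nΣx² − (Σx)² = 9·531 − 65² = 4779 − 4225 = 554
S_yy = nΣy² − (Σy)² = 9·1206 − 80² = 10854 − 6400 = 4454
r = S_xy / √(S_xx·S_yy) = -349 / √(554·4454) = -349 / √2467516 = -349 / 1570.8329 = -0.2222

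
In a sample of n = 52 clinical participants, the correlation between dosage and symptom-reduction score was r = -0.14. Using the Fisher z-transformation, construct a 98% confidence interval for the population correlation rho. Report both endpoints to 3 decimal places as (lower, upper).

z_r = atanh(-0.14) = -0.140926;  SE = 1/√(n−3) = 1/√49 = 0.142857
z-limits: -0.140926 ± 2.326·0.142857 = -0.140926 ± 0.332285 = [-0.473211, 0.191359]
ρ-limits: (tanh -0.473211, tanh 0.191359) = (-0.441, 0.189)

(-0.441, 0.189)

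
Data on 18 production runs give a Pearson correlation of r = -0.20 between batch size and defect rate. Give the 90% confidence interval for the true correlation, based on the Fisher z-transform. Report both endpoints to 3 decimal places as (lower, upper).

Fisher z: z_r = atanh(r) = ½·ln((1+(-0.20))/(1−(-0.20))) = -0.202733
SE(z) = 1/√(n−3) = 1/√15 = 0.258199
90% ⇒ z* = 1.645; margin = 1.645·0.258199 = 0.424737
CI on z-scale: (-0.627470, 0.222004)
Back-transform: tanh(-0.627470) = -0.556308, tanh(0.222004) = 0.218427

(-0.556, 0.218)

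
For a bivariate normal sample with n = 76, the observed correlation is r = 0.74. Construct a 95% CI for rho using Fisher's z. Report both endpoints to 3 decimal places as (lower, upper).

z_r = atanh(0.74) = 0.950479;  SE = 1/√(n−3) = 1/√73 = 0.117041
z-limits: 0.950479 ± 1.960·0.117041 = 0.950479 ± 0.229400 = [0.721079, 1.179879]
ρ-limits: (tanh 0.721079, tanh 1.179879) = (0.618, 0.827)

(0.618, 0.827)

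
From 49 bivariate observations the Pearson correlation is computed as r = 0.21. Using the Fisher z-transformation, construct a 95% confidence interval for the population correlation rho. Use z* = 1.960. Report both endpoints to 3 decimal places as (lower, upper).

(-0.076, 0.464)

z_r = atanh(0.21) = 0.213171;  SE = 1/√(n−3) = 1/√46 = 0.147442
z-limits: 0.213171 ± 1.960·0.147442 = 0.213171 ± 0.288986 = [-0.075815, 0.502157]
ρ-limits: (tanh -0.075815, tanh 0.502157) = (-0.076, 0.464)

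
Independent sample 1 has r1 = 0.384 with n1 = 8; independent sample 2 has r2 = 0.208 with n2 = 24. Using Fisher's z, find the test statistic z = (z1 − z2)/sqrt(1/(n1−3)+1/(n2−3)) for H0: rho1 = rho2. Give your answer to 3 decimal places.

0.389

z1 = atanh(0.384) = 0.404743,  z2 = atanh(0.208) = 0.211080
SE = √(1/(n1−3) + 1/(n2−3)) = √(1/5 + 1/21) = √(0.2000000 + 0.0476190) = √0.2476190 = 0.497613
z = (z1 − z2)/SE = (0.404743 − 0.211080) / 0.497613 = 0.193663 / 0.497613 = 0.389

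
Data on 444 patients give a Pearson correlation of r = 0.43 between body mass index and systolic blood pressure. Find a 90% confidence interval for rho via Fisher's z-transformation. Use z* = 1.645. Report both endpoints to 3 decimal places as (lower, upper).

Fisher z: z_r = atanh(r) = ½·ln((1+0.43)/(1−0.43)) = 0.459897
SE(z) = 1/√(n−3) = 1/√441 = 0.047619
90% ⇒ z* = 1.645; margin = 1.645·0.047619 = 0.078333
CI on z-scale: (0.381564, 0.538230)
Back-transform: tanh(0.381564) = 0.364065, tanh(0.538230) = 0.491647

(0.364, 0.492)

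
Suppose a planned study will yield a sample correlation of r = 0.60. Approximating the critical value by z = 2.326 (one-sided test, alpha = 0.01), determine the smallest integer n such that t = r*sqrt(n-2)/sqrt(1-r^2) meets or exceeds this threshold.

Need r·√(n−2)/√(1−r²) ≥ 2.326
√(n−2) ≥ 2.326·√(1−0.3600) / 0.60 = 2.326·0.800000 / 0.60 = 3.1013
n−2 ≥ 9.6181  ⇒  n ≥ 11.6181
Smallest integer n = 12

12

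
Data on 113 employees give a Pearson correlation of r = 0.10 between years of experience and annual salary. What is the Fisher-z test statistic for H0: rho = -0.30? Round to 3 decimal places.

z_r = atanh(0.10) = 0.100335,  z_0 = atanh(-0.30) = -0.309520
SE = 1/√(n−3) = 1/√110 = 0.095346
z = (z_r − z_0)/SE = (0.100335 − (-0.309520)) / 0.095346 = 0.409855 / 0.095346 = 4.299

4.299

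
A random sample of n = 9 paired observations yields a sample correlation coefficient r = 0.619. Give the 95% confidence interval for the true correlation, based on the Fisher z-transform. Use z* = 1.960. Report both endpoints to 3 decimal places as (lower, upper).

Fisher z: z_r = atanh(r) = ½·ln((1+0.619)/(1−0.619)) = 0.723382
SE(z) = 1/√(n−3) = 1/√6 = 0.408248
95% ⇒ z* = 1.960; margin = 1.960·0.408248 = 0.800166
CI on z-scale: (-0.076784, 1.523548)
Back-transform: tanh(-0.076784) = -0.076633, tanh(1.523548) = 0.909314

(-0.077, 0.909)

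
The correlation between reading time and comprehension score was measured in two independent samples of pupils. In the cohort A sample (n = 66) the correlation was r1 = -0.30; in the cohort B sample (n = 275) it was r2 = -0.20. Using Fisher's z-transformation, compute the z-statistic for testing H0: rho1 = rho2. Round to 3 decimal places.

z1 = atanh(-0.30) = -0.309520,  z2 = atanh(-0.20) = -0.202733
SE = √(1/(n1−3) + 1/(n2−3)) = √(1/63 + 1/272) = √(0.0158730 + 0.0036765) = √0.0195495 = 0.139820
z = (z1 − z2)/SE = (-0.309520 − (-0.202733)) / 0.139820 = -0.106787 / 0.139820 = -0.764

-0.764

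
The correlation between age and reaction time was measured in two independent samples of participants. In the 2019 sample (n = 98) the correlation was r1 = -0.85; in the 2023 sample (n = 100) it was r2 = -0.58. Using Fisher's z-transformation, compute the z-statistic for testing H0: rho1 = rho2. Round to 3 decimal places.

-4.113

Fisher z-transforms: z1 = atanh(-0.85) = -1.256153, z2 = atanh(-0.58) = -0.662463; difference d = -0.593690
Var(d) = 1/95 + 1/97 = 0.0105263 + 0.0103093 = 0.0208356
z = d/√Var(d) = -0.593690 / √0.0208356 = -0.593690 / 0.144345 = -4.113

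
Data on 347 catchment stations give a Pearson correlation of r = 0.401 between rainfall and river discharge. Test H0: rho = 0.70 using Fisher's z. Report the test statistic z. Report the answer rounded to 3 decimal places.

z_r = atanh(0.401) = 0.424840,  z_0 = atanh(0.70) = 0.867301
SE = 1/√(n−3) = 1/√344 = 0.053916
z = (z_r − z_0)/SE = (0.424840 − 0.867301) / 0.053916 = -0.442461 / 0.053916 = -8.206

-8.206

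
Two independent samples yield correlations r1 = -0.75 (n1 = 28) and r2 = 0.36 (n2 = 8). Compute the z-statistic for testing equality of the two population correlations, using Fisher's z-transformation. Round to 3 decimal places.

Fisher z-transforms: z1 = atanh(-0.75) = -0.972955, z2 = atanh(0.36) = 0.376886; difference d = -1.349841
Var(d) = 1/25 + 1/5 = 0.0400000 + 0.2000000 = 0.2400000
z = d/√Var(d) = -1.349841 / √0.2400000 = -1.349841 / 0.489898 = -2.755

-2.755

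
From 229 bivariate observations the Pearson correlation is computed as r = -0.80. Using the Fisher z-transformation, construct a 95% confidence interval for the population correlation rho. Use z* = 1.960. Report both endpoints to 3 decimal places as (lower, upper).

(-0.842, -0.748)

Fisher z: z_r = atanh(r) = ½·ln((1+(-0.80))/(1−(-0.80))) = -1.098612
SE(z) = 1/√(n−3) = 1/√226 = 0.066519
95% ⇒ z* = 1.960; margin = 1.960·0.066519 = 0.130377
CI on z-scale: (-1.228989, -0.968235)
Back-transform: tanh(-1.228989) = -0.842286, tanh(-0.968235) = -0.747928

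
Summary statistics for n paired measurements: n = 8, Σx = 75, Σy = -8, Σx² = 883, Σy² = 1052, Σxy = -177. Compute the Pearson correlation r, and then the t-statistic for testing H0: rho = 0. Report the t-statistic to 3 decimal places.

Numerator: nΣxy − (Σx)(Σy) = 8·(-177) − (75)(-8) = -816
Denominator: √[(nΣx²−(Σx)²)(nΣy²−(Σy)²)]
  nΣx²−(Σx)² = 8·883 − 5625 = 1439;  nΣy²−(Σy)² = 8·1052 − 64 = 8352
  √(1439·8352) = √12018528 = 3466.7749
r = -816 / 3466.7749 = -0.2354
t = r·√(n−2)/√(1−r²) = -0.2354·√6 / √(1−0.055413) = -0.576610 / 0.971899 = -0.593

-0.593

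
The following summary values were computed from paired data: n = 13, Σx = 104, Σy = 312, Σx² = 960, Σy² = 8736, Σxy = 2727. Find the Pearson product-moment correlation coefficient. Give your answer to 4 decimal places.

Numerator: nΣxy − (Σx)(Σy) = 13·2727 − (104)(312) = 3003
Denominator: √[(nΣx²−(Σx)²)(nΣy²−(Σy)²)]
  nΣx²−(Σx)² = 13·960 − 10816 = 1664;  nΣy²−(Σy)² = 13·8736 − 97344 = 16224
  √(1664·16224) = √26996736 = 5195.8383
r = 3003 / 5195.8383 = 0.5780

0.5780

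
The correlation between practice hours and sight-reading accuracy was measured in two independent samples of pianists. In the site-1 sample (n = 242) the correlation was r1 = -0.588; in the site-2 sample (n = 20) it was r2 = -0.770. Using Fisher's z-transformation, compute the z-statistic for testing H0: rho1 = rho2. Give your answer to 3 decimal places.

1.377

z1 = atanh(-0.588) = -0.674604,  z2 = atanh(-0.770) = -1.020328
SE = √(1/(n1−3) + 1/(n2−3)) = √(1/239 + 1/17) = √(0.0041841 + 0.0588235) = √0.0630076 = 0.251013
z = (z1 − z2)/SE = (-0.674604 − (-1.020328)) / 0.251013 = 0.345724 / 0.251013 = 1.377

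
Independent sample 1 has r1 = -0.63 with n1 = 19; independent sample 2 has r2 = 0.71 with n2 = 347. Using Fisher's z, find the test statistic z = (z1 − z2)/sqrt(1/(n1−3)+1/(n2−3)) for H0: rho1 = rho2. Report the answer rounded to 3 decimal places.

Fisher z-transforms: z1 = atanh(-0.63) = -0.741416, z2 = atanh(0.71) = 0.887184; difference d = -1.628600
Var(d) = 1/16 + 1/344 = 0.0625000 + 0.0029070 = 0.0654070
z = d/√Var(d) = -1.628600 / √0.0654070 = -1.628600 / 0.255748 = -6.368

-6.368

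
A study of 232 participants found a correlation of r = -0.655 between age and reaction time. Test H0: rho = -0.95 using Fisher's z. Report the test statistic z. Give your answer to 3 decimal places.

z_r = atanh(-0.655) = -0.784006,  z_0 = atanh(-0.95) = -1.831781
SE = 1/√(n−3) = 1/√229 = 0.066082
z = (z_r − z_0)/SE = (-0.784006 − (-1.831781)) / 0.066082 = 1.047775 / 0.066082 = 15.856

15.856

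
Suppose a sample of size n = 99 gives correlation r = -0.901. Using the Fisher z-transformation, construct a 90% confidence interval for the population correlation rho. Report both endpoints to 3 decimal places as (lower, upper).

(-0.928, -0.864)

Fisher z: z_r = atanh(r) = ½·ln((1+(-0.901))/(1−(-0.901))) = -1.477508
SE(z) = 1/√(n−3) = 1/√96 = 0.102062
90% ⇒ z* = 1.645; margin = 1.645·0.102062 = 0.167892
CI on z-scale: (-1.645400, -1.309616)
Back-transform: tanh(-1.645400) = -0.928224, tanh(-1.309616) = -0.864178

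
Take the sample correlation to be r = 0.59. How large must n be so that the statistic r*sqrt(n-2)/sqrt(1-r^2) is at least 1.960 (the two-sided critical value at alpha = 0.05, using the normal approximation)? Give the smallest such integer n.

r√(n−2)/√(1−r²) ≥ 1.960  ⇔  n−2 ≥ (1.960)²·(1−r²)/r²
(1−r²)/r² = (1−0.3481)/0.3481 = 1.8727
n ≥ 2 + 3.8416·1.8727 = 2 + 7.1942 = 9.1942
⌈9.1942⌉ = 10

10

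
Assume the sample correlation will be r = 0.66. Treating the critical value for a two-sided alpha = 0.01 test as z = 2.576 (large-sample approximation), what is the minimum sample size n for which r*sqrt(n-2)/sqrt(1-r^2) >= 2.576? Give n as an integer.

11

Need r·√(n−2)/√(1−r²) ≥ 2.576
√(n−2) ≥ 2.576·√(1−0.4356) / 0.66 = 2.576·0.751266 / 0.66 = 2.9322
n−2 ≥ 8.5978  ⇒  n ≥ 10.5978
Smallest integer n = 11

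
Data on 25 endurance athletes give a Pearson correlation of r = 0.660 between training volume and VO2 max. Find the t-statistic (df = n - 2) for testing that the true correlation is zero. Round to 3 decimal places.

4.213

1 − r² = 1 − 0.435600 = 0.564400;  √(1−r²) = 0.751266
√(n−2) = √23 = 4.795832
t = r·√(n−2)/√(1−r²) = 0.660 · 4.795832 / 0.751266 = 4.213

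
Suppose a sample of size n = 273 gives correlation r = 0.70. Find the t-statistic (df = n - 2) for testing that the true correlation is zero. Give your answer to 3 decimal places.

16.136

1 − r² = 1 − 0.4900 = 0.5100;  √(1−r²) = 0.714143
√(n−2) = √271 = 16.462078
t = r·√(n−2)/√(1−r²) = 0.70 · 16.462078 / 0.714143 = 16.136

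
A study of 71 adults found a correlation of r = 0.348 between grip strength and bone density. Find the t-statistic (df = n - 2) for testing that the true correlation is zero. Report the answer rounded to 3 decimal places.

1 − r² = 1 − 0.121104 = 0.878896;  √(1−r²) = 0.937495
√(n−2) = √69 = 8.306624
t = r·√(n−2)/√(1−r²) = 0.348 · 8.306624 / 0.937495 = 3.083

3.083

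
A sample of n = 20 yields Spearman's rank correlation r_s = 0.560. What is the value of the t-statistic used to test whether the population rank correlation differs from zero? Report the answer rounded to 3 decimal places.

1 − r_s² = 1 − 0.313600 = 0.686400;  √(1−r_s²) = 0.828493
√(n−2) = √18 = 4.242641
t = r_s·√(n−2)/√(1−r_s²) = 0.560 · 4.242641 / 0.828493 = 2.868

2.868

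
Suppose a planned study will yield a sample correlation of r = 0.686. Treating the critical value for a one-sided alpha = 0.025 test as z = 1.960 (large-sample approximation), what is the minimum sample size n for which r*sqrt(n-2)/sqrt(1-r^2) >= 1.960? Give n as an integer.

7

r√(n−2)/√(1−r²) ≥ 1.960  ⇔  n−2 ≥ (1.960)²·(1−r²)/r²
(1−r²)/r² = (1−0.470596)/0.470596 = 1.1250
n ≥ 2 + 3.8416·1.1250 = 2 + 4.3218 = 6.3218
⌈6.3218⌉ = 7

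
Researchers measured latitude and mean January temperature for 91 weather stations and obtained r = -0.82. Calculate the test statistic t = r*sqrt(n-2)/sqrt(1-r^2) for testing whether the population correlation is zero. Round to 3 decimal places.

t = r·√(n−2) / √(1−r²) with r = -0.82, n = 91
  = -0.82·√89 / √(1 − 0.6724)
  = -0.82·9.433981 / 0.572364
  = -7.735864 / 0.572364 = -13.516

-13.516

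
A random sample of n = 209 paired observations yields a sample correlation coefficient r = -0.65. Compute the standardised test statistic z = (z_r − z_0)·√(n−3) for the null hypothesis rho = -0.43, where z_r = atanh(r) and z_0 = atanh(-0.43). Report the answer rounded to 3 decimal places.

Fisher z: atanh(-0.65) = -0.775299, atanh(-0.43) = -0.459897
z = (z_r − z_0)·√(n−3) = (-0.775299 − (-0.459897))·√206 = -0.315402 · 14.352700 = -4.527

-4.527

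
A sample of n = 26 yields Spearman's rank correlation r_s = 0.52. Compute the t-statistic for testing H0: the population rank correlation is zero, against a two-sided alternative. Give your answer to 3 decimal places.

2.982

1 − r_s² = 1 − 0.2704 = 0.7296;  √(1−r_s²) = 0.854166
√(n−2) = √24 = 4.898979
t = r_s·√(n−2)/√(1−r_s²) = 0.52 · 4.898979 / 0.854166 = 2.982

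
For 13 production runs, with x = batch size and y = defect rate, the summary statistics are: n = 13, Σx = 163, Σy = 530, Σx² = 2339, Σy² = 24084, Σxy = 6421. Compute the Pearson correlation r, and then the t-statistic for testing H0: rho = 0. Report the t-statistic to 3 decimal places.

-0.902

Numerator: nΣxy − (Σx)(Σy) = 13·6421 − (163)(530) = -2917
Denominator: √[(nΣx²−(Σx)²)(nΣy²−(Σy)²)]
  nΣx²−(Σx)² = 13·2339 − 26569 = 3838;  nΣy²−(Σy)² = 13·24084 − 280900 = 32192
  √(3838·32192) = √123552896 = 11115.4350
r = -2917 / 11115.4350 = -0.2624
t = r·√(n−2)/√(1−r²) = -0.2624·√11 / √(1−0.068854) = -0.870282 / 0.964959 = -0.902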